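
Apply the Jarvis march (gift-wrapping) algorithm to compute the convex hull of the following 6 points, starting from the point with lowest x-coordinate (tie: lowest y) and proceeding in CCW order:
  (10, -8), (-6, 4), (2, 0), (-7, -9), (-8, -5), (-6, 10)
Hull (CCW) = [(-8, -5), (-7, -9), (10, -8), (-6, 10)]

Jarvis march: at each step, from the current hull vertex p, select the next vertex q as the point such that every other point lies strictly to the left of (or on) the directed line p → q. (Equivalently: for every other point r, the cross product (q − p) × (r − p) ≥ 0.)
Starting point (lowest x, tie lowest y): (-8, -5). Wrap until returning to start. Resulting hull: (-8, -5), (-7, -9), (10, -8), (-6, 10).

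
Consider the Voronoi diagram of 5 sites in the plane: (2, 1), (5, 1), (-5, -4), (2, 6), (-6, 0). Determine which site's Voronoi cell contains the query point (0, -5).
Nearest site = (-5, -4)

The Voronoi cell of site s contains exactly those query points closer to s than to any other site. Compute squared distances from q = (0, -5) to each site:
  (-5 − 0)² + (-4 − -5)² = 26
  (2 − 0)² + (1 − -5)² = 40
  (-6 − 0)² + (0 − -5)² = 61
  (5 − 0)² + (1 − -5)² = 61
  (2 − 0)² + (6 − -5)² = 125
Minimum is attained by (-5, -4), so q lies in its Voronoi cell.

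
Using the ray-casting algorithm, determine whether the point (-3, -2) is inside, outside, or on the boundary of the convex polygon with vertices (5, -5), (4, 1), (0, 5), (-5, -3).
The point (-3, -2) lies strictly inside the polygon

Cast a horizontal ray to the right from the query point and count how many polygon edges it crosses (each edge strictly once or zero times, handled with the usual half-open convention). 
Parity of crossings → odd ⇒ inside.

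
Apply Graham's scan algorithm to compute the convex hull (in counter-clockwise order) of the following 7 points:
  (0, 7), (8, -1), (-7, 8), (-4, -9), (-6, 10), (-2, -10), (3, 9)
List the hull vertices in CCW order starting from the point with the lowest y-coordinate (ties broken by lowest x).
Hull (CCW) = [(-2, -10), (8, -1), (3, 9), (-6, 10), (-7, 8), (-4, -9)]

Graham scan procedure:
  1. Find the pivot p₀ = point with lowest y (tie → lowest x): (-2, -10).
  2. Sort the remaining points by polar angle around p₀.
  3. Walk through sorted points, maintaining a stack; pop the top while the last three entries make a non-left turn (cross product ≤ 0).
  4. Final stack is the convex hull in CCW order: (-2, -10), (8, -1), (3, 9), (-6, 10), (-7, 8), (-4, -9).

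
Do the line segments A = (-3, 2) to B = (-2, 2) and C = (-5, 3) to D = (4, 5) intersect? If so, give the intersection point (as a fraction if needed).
No (intersection of containing lines falls outside at least one segment)

Parametrize and solve: t = -13/2, s = -1/2. At least one of these is outside [0, 1], so the segments do not intersect.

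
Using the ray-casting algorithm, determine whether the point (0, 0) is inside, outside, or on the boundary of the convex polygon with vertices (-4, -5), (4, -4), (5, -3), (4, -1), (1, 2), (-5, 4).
The point (0, 0) lies strictly inside the polygon

Cast a horizontal ray to the right from the query point and count how many polygon edges it crosses (each edge strictly once or zero times, handled with the usual half-open convention). 
Parity of crossings → odd ⇒ inside.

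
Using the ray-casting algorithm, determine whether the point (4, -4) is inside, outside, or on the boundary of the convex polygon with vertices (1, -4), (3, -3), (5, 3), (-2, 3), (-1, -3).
The point (4, -4) lies strictly outside the polygon

Cast a horizontal ray to the right from the query point and count how many polygon edges it crosses (each edge strictly once or zero times, handled with the usual half-open convention). 
Parity of crossings → even ⇒ outside.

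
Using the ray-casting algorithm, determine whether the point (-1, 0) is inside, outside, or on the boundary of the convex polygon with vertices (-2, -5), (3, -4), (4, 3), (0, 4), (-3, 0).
The point (-1, 0) lies strictly inside the polygon

Cast a horizontal ray to the right from the query point and count how many polygon edges it crosses (each edge strictly once or zero times, handled with the usual half-open convention). 
Parity of crossings → odd ⇒ inside.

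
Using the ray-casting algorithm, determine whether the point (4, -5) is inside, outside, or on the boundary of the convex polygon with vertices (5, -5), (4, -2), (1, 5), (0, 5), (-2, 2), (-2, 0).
The point (4, -5) lies strictly outside the polygon

Cast a horizontal ray to the right from the query point and count how many polygon edges it crosses (each edge strictly once or zero times, handled with the usual half-open convention). 
Parity of crossings → even ⇒ outside.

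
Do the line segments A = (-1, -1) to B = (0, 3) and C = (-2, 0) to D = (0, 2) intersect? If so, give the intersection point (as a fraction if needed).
Yes; intersection at (-1/3, 5/3) (t = 2/3 on AB, s = 5/6 on CD)

Parametrize AB as A + t(B − A) = (-1 + 1 t, -1 + 4 t) and CD as C + s(D − C) = (-2 + 2 s, 0 + 2 s). Solve the linear system for (t, s). Determinant = 6 ≠ 0, so a unique intersection of the containing lines exists. Solution: t = 2/3, s = 5/6 — both in [0, 1], so the segments cross. Intersection point: (-1/3, 5/3).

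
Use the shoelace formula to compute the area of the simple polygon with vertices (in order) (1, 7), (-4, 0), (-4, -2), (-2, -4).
Area = 19

Shoelace formula: Area = (1/2) |Σ_i (x_i · y_{i+1} − x_{i+1} · y_i)| (indices mod n). Compute each cross term:
  (1)(0) − (-4)(7) = 28
  (-4)(-2) − (-4)(0) = 8
  (-4)(-4) − (-2)(-2) = 12
  (-2)(7) − (1)(-4) = -10
Sum = 38, so (signed) Area = 38/2 = 19, |Area| = 19.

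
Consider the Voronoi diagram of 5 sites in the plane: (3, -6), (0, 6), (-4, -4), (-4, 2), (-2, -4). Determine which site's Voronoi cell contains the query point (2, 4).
Nearest site = (0, 6)

The Voronoi cell of site s contains exactly those query points closer to s than to any other site. Compute squared distances from q = (2, 4) to each site:
  (0 − 2)² + (6 − 4)² = 8
  (-4 − 2)² + (2 − 4)² = 40
  (-2 − 2)² + (-4 − 4)² = 80
  (-4 − 2)² + (-4 − 4)² = 100
  (3 − 2)² + (-6 − 4)² = 101
Minimum is attained by (0, 6), so q lies in its Voronoi cell.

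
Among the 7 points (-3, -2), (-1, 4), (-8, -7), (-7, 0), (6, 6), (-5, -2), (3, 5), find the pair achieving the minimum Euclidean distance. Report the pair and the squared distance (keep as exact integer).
Pair = ((-3, -2), (-5, -2)); squared distance = 4

Compute all C(7, 2) = 21 pairwise squared distances (x_i − x_j)² + (y_i − y_j)². The minimum is 4, attained by the pair ((-3, -2), (-5, -2)).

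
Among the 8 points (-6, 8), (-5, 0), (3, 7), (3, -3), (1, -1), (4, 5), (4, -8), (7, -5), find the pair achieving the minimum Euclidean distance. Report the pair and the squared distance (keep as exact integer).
Pair = ((3, 7), (4, 5)); squared distance = 5

Compute all C(8, 2) = 28 pairwise squared distances (x_i − x_j)² + (y_i − y_j)². The minimum is 5, attained by the pair ((3, 7), (4, 5)).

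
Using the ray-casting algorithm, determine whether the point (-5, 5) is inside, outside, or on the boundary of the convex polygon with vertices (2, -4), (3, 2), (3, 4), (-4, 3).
The point (-5, 5) lies strictly outside the polygon

Cast a horizontal ray to the right from the query point and count how many polygon edges it crosses (each edge strictly once or zero times, handled with the usual half-open convention). 
Parity of crossings → even ⇒ outside.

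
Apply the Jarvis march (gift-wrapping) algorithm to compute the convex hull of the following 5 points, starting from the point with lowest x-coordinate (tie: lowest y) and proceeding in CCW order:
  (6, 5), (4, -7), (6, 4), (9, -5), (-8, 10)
Hull (CCW) = [(-8, 10), (4, -7), (9, -5), (6, 5)]

Jarvis march: at each step, from the current hull vertex p, select the next vertex q as the point such that every other point lies strictly to the left of (or on) the directed line p → q. (Equivalently: for every other point r, the cross product (q − p) × (r − p) ≥ 0.)
Starting point (lowest x, tie lowest y): (-8, 10). Wrap until returning to start. Resulting hull: (-8, 10), (4, -7), (9, -5), (6, 5).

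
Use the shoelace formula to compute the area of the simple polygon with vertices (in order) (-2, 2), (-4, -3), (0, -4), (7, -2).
Area = 34

Shoelace formula: Area = (1/2) |Σ_i (x_i · y_{i+1} − x_{i+1} · y_i)| (indices mod n). Compute each cross term:
  (-2)(-3) − (-4)(2) = 14
  (-4)(-4) − (0)(-3) = 16
  (0)(-2) − (7)(-4) = 28
  (7)(2) − (-2)(-2) = 10
Sum = 68, so (signed) Area = 68/2 = 34, |Area| = 34.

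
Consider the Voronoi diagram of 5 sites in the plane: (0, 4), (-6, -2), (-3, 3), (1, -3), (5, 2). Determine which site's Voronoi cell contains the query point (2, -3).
Nearest site = (1, -3)

The Voronoi cell of site s contains exactly those query points closer to s than to any other site. Compute squared distances from q = (2, -3) to each site:
  (1 − 2)² + (-3 − -3)² = 1
  (5 − 2)² + (2 − -3)² = 34
  (0 − 2)² + (4 − -3)² = 53
  (-3 − 2)² + (3 − -3)² = 61
  (-6 − 2)² + (-2 − -3)² = 65
Minimum is attained by (1, -3), so q lies in its Voronoi cell.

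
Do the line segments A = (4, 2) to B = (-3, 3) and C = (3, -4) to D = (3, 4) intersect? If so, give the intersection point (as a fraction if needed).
Yes; intersection at (3, 15/7) (t = 1/7 on AB, s = 43/56 on CD)

Parametrize AB as A + t(B − A) = (4 + -7 t, 2 + 1 t) and CD as C + s(D − C) = (3 + 0 s, -4 + 8 s). Solve the linear system for (t, s). Determinant = 56 ≠ 0, so a unique intersection of the containing lines exists. Solution: t = 1/7, s = 43/56 — both in [0, 1], so the segments cross. Intersection point: (3, 15/7).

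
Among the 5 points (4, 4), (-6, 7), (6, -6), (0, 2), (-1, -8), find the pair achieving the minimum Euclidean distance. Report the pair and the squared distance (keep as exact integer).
Pair = ((4, 4), (0, 2)); squared distance = 20

Compute all C(5, 2) = 10 pairwise squared distances (x_i − x_j)² + (y_i − y_j)². The minimum is 20, attained by the pair ((4, 4), (0, 2)).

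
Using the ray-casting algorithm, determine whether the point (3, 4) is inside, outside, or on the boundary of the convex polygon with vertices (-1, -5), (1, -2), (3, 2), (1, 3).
The point (3, 4) lies strictly outside the polygon

Cast a horizontal ray to the right from the query point and count how many polygon edges it crosses (each edge strictly once or zero times, handled with the usual half-open convention). 
Parity of crossings → even ⇒ outside.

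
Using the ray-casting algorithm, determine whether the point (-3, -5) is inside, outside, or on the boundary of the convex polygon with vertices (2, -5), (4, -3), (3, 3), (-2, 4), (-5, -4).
The point (-3, -5) lies strictly outside the polygon

Cast a horizontal ray to the right from the query point and count how many polygon edges it crosses (each edge strictly once or zero times, handled with the usual half-open convention). 
Parity of crossings → even ⇒ outside.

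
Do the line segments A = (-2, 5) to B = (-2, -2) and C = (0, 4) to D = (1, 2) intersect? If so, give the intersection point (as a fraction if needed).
No (intersection of containing lines falls outside at least one segment)

Parametrize and solve: t = -3/7, s = -2. At least one of these is outside [0, 1], so the segments do not intersect.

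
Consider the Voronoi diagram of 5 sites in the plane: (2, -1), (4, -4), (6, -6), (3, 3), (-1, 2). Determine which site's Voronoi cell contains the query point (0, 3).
Nearest site = (-1, 2)

The Voronoi cell of site s contains exactly those query points closer to s than to any other site. Compute squared distances from q = (0, 3) to each site:
  (-1 − 0)² + (2 − 3)² = 2
  (3 − 0)² + (3 − 3)² = 9
  (2 − 0)² + (-1 − 3)² = 20
  (4 − 0)² + (-4 − 3)² = 65
  (6 − 0)² + (-6 − 3)² = 117
Minimum is attained by (-1, 2), so q lies in its Voronoi cell.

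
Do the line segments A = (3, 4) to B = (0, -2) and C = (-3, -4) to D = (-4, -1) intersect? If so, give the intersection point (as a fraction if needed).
No (intersection of containing lines falls outside at least one segment)

Parametrize and solve: t = 26/15, s = -4/5. At least one of these is outside [0, 1], so the segments do not intersect.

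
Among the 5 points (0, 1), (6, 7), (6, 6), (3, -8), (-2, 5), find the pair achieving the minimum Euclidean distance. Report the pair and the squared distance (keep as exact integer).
Pair = ((6, 7), (6, 6)); squared distance = 1

Compute all C(5, 2) = 10 pairwise squared distances (x_i − x_j)² + (y_i − y_j)². The minimum is 1, attained by the pair ((6, 7), (6, 6)).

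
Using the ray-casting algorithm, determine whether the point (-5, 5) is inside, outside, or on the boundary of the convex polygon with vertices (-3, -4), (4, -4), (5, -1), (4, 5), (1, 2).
The point (-5, 5) lies strictly outside the polygon

Cast a horizontal ray to the right from the query point and count how many polygon edges it crosses (each edge strictly once or zero times, handled with the usual half-open convention). 
Parity of crossings → even ⇒ outside.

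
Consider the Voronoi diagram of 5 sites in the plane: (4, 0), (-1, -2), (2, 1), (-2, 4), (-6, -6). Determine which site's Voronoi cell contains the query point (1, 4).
Nearest site = (-2, 4)

The Voronoi cell of site s contains exactly those query points closer to s than to any other site. Compute squared distances from q = (1, 4) to each site:
  (-2 − 1)² + (4 − 4)² = 9
  (2 − 1)² + (1 − 4)² = 10
  (4 − 1)² + (0 − 4)² = 25
  (-1 − 1)² + (-2 − 4)² = 40
  (-6 − 1)² + (-6 − 4)² = 149
Minimum is attained by (-2, 4), so q lies in its Voronoi cell.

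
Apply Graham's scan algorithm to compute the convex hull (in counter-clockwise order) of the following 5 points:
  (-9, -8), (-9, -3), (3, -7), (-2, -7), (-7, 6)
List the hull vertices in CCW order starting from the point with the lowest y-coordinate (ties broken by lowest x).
Hull (CCW) = [(-9, -8), (3, -7), (-7, 6), (-9, -3)]

Graham scan procedure:
  1. Find the pivot p₀ = point with lowest y (tie → lowest x): (-9, -8).
  2. Sort the remaining points by polar angle around p₀.
  3. Walk through sorted points, maintaining a stack; pop the top while the last three entries make a non-left turn (cross product ≤ 0).
  4. Final stack is the convex hull in CCW order: (-9, -8), (3, -7), (-7, 6), (-9, -3).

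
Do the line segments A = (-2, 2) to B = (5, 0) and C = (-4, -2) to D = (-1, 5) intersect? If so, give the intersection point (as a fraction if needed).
No (intersection of containing lines falls outside at least one segment)

Parametrize and solve: t = -2/55, s = 32/55. At least one of these is outside [0, 1], so the segments do not intersect.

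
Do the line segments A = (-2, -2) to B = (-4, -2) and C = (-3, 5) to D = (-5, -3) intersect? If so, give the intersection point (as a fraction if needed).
No (intersection of containing lines falls outside at least one segment)

Parametrize and solve: t = 11/8, s = 7/8. At least one of these is outside [0, 1], so the segments do not intersect.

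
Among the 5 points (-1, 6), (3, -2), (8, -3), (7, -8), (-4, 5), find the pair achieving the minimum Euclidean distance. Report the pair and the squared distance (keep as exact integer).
Pair = ((-1, 6), (-4, 5)); squared distance = 10

Compute all C(5, 2) = 10 pairwise squared distances (x_i − x_j)² + (y_i − y_j)². The minimum is 10, attained by the pair ((-1, 6), (-4, 5)).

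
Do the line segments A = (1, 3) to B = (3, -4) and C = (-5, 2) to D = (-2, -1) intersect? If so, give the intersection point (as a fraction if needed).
No (intersection of containing lines falls outside at least one segment)

Parametrize and solve: t = 7/5, s = 44/15. At least one of these is outside [0, 1], so the segments do not intersect.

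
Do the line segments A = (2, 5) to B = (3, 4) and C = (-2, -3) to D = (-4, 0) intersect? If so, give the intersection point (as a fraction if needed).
No (intersection of containing lines falls outside at least one segment)

Parametrize and solve: t = -28, s = 12. At least one of these is outside [0, 1], so the segments do not intersect.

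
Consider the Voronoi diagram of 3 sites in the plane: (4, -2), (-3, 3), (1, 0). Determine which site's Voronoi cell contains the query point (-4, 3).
Nearest site = (-3, 3)

The Voronoi cell of site s contains exactly those query points closer to s than to any other site. Compute squared distances from q = (-4, 3) to each site:
  (-3 − -4)² + (3 − 3)² = 1
  (1 − -4)² + (0 − 3)² = 34
  (4 − -4)² + (-2 − 3)² = 89
Minimum is attained by (-3, 3), so q lies in its Voronoi cell.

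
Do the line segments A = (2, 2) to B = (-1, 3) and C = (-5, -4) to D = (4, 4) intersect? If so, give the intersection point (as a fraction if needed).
Yes; intersection at (20/11, 68/33) (t = 2/33 on AB, s = 25/33 on CD)

Parametrize AB as A + t(B − A) = (2 + -3 t, 2 + 1 t) and CD as C + s(D − C) = (-5 + 9 s, -4 + 8 s). Solve the linear system for (t, s). Determinant = 33 ≠ 0, so a unique intersection of the containing lines exists. Solution: t = 2/33, s = 25/33 — both in [0, 1], so the segments cross. Intersection point: (20/11, 68/33).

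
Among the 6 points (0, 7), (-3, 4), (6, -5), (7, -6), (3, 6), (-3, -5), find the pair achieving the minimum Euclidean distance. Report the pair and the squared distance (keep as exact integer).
Pair = ((6, -5), (7, -6)); squared distance = 2

Compute all C(6, 2) = 15 pairwise squared distances (x_i − x_j)² + (y_i − y_j)². The minimum is 2, attained by the pair ((6, -5), (7, -6)).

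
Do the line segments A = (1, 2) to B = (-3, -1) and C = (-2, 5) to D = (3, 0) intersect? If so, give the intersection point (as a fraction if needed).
Yes; intersection at (1, 2) (t = 0 on AB, s = 3/5 on CD)

Parametrize AB as A + t(B − A) = (1 + -4 t, 2 + -3 t) and CD as C + s(D − C) = (-2 + 5 s, 5 + -5 s). Solve the linear system for (t, s). Determinant = -35 ≠ 0, so a unique intersection of the containing lines exists. Solution: t = 0, s = 3/5 — both in [0, 1], so the segments cross. Intersection point: (1, 2).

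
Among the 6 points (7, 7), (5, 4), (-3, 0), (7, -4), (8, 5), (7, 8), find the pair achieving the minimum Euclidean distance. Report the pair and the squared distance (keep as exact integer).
Pair = ((7, 7), (7, 8)); squared distance = 1

Compute all C(6, 2) = 15 pairwise squared distances (x_i − x_j)² + (y_i − y_j)². The minimum is 1, attained by the pair ((7, 7), (7, 8)).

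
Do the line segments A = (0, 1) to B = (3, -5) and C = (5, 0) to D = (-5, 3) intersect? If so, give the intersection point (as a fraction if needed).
No (intersection of containing lines falls outside at least one segment)

Parametrize and solve: t = -5/51, s = 9/17. At least one of these is outside [0, 1], so the segments do not intersect.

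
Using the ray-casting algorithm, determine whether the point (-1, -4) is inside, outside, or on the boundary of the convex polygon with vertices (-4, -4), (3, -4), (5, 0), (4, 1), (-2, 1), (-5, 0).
The point (-1, -4) lies on the polygon boundary

Boundary check: the query satisfies the collinearity and bounding-box conditions for some polygon edge, so it lies exactly on the boundary.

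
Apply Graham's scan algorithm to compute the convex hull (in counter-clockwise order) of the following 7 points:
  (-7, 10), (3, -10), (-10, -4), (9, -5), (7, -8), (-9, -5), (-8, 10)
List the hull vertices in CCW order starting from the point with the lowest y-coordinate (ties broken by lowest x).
Hull (CCW) = [(3, -10), (7, -8), (9, -5), (-7, 10), (-8, 10), (-10, -4), (-9, -5)]

Graham scan procedure:
  1. Find the pivot p₀ = point with lowest y (tie → lowest x): (3, -10).
  2. Sort the remaining points by polar angle around p₀.
  3. Walk through sorted points, maintaining a stack; pop the top while the last three entries make a non-left turn (cross product ≤ 0).
  4. Final stack is the convex hull in CCW order: (3, -10), (7, -8), (9, -5), (-7, 10), (-8, 10), (-10, -4), (-9, -5).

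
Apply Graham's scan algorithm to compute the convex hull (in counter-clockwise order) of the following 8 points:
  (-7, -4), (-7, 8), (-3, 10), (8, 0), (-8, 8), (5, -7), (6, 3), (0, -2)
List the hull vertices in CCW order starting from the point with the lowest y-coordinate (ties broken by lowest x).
Hull (CCW) = [(5, -7), (8, 0), (6, 3), (-3, 10), (-8, 8), (-7, -4)]

Graham scan procedure:
  1. Find the pivot p₀ = point with lowest y (tie → lowest x): (5, -7).
  2. Sort the remaining points by polar angle around p₀.
  3. Walk through sorted points, maintaining a stack; pop the top while the last three entries make a non-left turn (cross product ≤ 0).
  4. Final stack is the convex hull in CCW order: (5, -7), (8, 0), (6, 3), (-3, 10), (-8, 8), (-7, -4).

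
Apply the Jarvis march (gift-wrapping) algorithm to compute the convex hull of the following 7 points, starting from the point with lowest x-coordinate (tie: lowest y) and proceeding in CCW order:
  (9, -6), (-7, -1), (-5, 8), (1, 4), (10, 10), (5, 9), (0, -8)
Hull (CCW) = [(-7, -1), (0, -8), (9, -6), (10, 10), (-5, 8)]

Jarvis march: at each step, from the current hull vertex p, select the next vertex q as the point such that every other point lies strictly to the left of (or on) the directed line p → q. (Equivalently: for every other point r, the cross product (q − p) × (r − p) ≥ 0.)
Starting point (lowest x, tie lowest y): (-7, -1). Wrap until returning to start. Resulting hull: (-7, -1), (0, -8), (9, -6), (10, 10), (-5, 8).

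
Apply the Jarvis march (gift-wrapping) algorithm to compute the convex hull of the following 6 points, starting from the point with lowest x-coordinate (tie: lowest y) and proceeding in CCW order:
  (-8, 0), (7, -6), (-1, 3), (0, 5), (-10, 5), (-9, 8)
Hull (CCW) = [(-10, 5), (-8, 0), (7, -6), (0, 5), (-9, 8)]

Jarvis march: at each step, from the current hull vertex p, select the next vertex q as the point such that every other point lies strictly to the left of (or on) the directed line p → q. (Equivalently: for every other point r, the cross product (q − p) × (r − p) ≥ 0.)
Starting point (lowest x, tie lowest y): (-10, 5). Wrap until returning to start. Resulting hull: (-10, 5), (-8, 0), (7, -6), (0, 5), (-9, 8).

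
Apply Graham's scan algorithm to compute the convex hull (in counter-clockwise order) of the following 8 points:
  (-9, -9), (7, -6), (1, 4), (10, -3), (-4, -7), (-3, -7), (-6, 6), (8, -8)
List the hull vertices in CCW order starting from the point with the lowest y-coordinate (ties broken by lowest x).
Hull (CCW) = [(-9, -9), (8, -8), (10, -3), (1, 4), (-6, 6)]

Graham scan procedure:
  1. Find the pivot p₀ = point with lowest y (tie → lowest x): (-9, -9).
  2. Sort the remaining points by polar angle around p₀.
  3. Walk through sorted points, maintaining a stack; pop the top while the last three entries make a non-left turn (cross product ≤ 0).
  4. Final stack is the convex hull in CCW order: (-9, -9), (8, -8), (10, -3), (1, 4), (-6, 6).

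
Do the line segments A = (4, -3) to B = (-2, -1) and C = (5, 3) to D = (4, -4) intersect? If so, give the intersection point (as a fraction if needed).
No (intersection of containing lines falls outside at least one segment)

Parametrize and solve: t = -1/44, s = 19/22. At least one of these is outside [0, 1], so the segments do not intersect.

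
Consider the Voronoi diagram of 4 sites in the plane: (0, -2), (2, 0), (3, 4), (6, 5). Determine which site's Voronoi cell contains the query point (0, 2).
Nearest site = (2, 0)

The Voronoi cell of site s contains exactly those query points closer to s than to any other site. Compute squared distances from q = (0, 2) to each site:
  (2 − 0)² + (0 − 2)² = 8
  (3 − 0)² + (4 − 2)² = 13
  (0 − 0)² + (-2 − 2)² = 16
  (6 − 0)² + (5 − 2)² = 45
Minimum is attained by (2, 0), so q lies in its Voronoi cell.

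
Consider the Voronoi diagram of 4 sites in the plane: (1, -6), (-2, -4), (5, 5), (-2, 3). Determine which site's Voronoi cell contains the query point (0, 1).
Nearest site = (-2, 3)

The Voronoi cell of site s contains exactly those query points closer to s than to any other site. Compute squared distances from q = (0, 1) to each site:
  (-2 − 0)² + (3 − 1)² = 8
  (-2 − 0)² + (-4 − 1)² = 29
  (5 − 0)² + (5 − 1)² = 41
  (1 − 0)² + (-6 − 1)² = 50
Minimum is attained by (-2, 3), so q lies in its Voronoi cell.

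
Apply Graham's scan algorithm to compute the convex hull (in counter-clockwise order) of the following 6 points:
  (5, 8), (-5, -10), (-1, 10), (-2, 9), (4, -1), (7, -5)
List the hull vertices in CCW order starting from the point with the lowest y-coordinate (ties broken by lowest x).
Hull (CCW) = [(-5, -10), (7, -5), (5, 8), (-1, 10), (-2, 9)]

Graham scan procedure:
  1. Find the pivot p₀ = point with lowest y (tie → lowest x): (-5, -10).
  2. Sort the remaining points by polar angle around p₀.
  3. Walk through sorted points, maintaining a stack; pop the top while the last three entries make a non-left turn (cross product ≤ 0).
  4. Final stack is the convex hull in CCW order: (-5, -10), (7, -5), (5, 8), (-1, 10), (-2, 9).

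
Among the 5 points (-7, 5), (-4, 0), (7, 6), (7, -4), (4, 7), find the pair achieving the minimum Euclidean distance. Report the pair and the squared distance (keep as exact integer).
Pair = ((7, 6), (4, 7)); squared distance = 10

Compute all C(5, 2) = 10 pairwise squared distances (x_i − x_j)² + (y_i − y_j)². The minimum is 10, attained by the pair ((7, 6), (4, 7)).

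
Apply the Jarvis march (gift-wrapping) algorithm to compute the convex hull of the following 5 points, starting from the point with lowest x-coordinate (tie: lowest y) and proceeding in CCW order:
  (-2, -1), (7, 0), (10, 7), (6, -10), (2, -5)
Hull (CCW) = [(-2, -1), (6, -10), (10, 7)]

Jarvis march: at each step, from the current hull vertex p, select the next vertex q as the point such that every other point lies strictly to the left of (or on) the directed line p → q. (Equivalently: for every other point r, the cross product (q − p) × (r − p) ≥ 0.)
Starting point (lowest x, tie lowest y): (-2, -1). Wrap until returning to start. Resulting hull: (-2, -1), (6, -10), (10, 7).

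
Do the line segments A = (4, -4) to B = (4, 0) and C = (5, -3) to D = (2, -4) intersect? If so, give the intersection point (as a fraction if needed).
Yes; intersection at (4, -10/3) (t = 1/6 on AB, s = 1/3 on CD)

Parametrize AB as A + t(B − A) = (4 + 0 t, -4 + 4 t) and CD as C + s(D − C) = (5 + -3 s, -3 + -1 s). Solve the linear system for (t, s). Determinant = -12 ≠ 0, so a unique intersection of the containing lines exists. Solution: t = 1/6, s = 1/3 — both in [0, 1], so the segments cross. Intersection point: (4, -10/3).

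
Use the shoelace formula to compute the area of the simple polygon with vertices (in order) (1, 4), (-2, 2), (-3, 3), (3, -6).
Area = 37/2

Shoelace formula: Area = (1/2) |Σ_i (x_i · y_{i+1} − x_{i+1} · y_i)| (indices mod n). Compute each cross term:
  (1)(2) − (-2)(4) = 10
  (-2)(3) − (-3)(2) = 0
  (-3)(-6) − (3)(3) = 9
  (3)(4) − (1)(-6) = 18
Sum = 37, so (signed) Area = 37/2 = 37/2, |Area| = 37/2.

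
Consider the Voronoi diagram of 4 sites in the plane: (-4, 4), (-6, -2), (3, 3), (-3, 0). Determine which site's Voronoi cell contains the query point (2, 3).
Nearest site = (3, 3)

The Voronoi cell of site s contains exactly those query points closer to s than to any other site. Compute squared distances from q = (2, 3) to each site:
  (3 − 2)² + (3 − 3)² = 1
  (-3 − 2)² + (0 − 3)² = 34
  (-4 − 2)² + (4 − 3)² = 37
  (-6 − 2)² + (-2 − 3)² = 89
Minimum is attained by (3, 3), so q lies in its Voronoi cell.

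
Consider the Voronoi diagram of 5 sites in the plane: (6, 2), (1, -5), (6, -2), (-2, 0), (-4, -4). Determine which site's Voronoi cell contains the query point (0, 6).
Nearest site = (-2, 0)

The Voronoi cell of site s contains exactly those query points closer to s than to any other site. Compute squared distances from q = (0, 6) to each site:
  (-2 − 0)² + (0 − 6)² = 40
  (6 − 0)² + (2 − 6)² = 52
  (6 − 0)² + (-2 − 6)² = 100
  (-4 − 0)² + (-4 − 6)² = 116
  (1 − 0)² + (-5 − 6)² = 122
Minimum is attained by (-2, 0), so q lies in its Voronoi cell.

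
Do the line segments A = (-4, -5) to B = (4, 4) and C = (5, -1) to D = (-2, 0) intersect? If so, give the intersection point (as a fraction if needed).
Yes; intersection at (12/71, -22/71) (t = 37/71 on AB, s = 49/71 on CD)

Parametrize AB as A + t(B − A) = (-4 + 8 t, -5 + 9 t) and CD as C + s(D − C) = (5 + -7 s, -1 + 1 s). Solve the linear system for (t, s). Determinant = -71 ≠ 0, so a unique intersection of the containing lines exists. Solution: t = 37/71, s = 49/71 — both in [0, 1], so the segments cross. Intersection point: (12/71, -22/71).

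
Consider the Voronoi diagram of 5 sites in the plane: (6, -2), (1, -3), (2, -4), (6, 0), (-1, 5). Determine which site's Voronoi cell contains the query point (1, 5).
Nearest site = (-1, 5)

The Voronoi cell of site s contains exactly those query points closer to s than to any other site. Compute squared distances from q = (1, 5) to each site:
  (-1 − 1)² + (5 − 5)² = 4
  (6 − 1)² + (0 − 5)² = 50
  (1 − 1)² + (-3 − 5)² = 64
  (6 − 1)² + (-2 − 5)² = 74
  (2 − 1)² + (-4 − 5)² = 82
Minimum is attained by (-1, 5), so q lies in its Voronoi cell.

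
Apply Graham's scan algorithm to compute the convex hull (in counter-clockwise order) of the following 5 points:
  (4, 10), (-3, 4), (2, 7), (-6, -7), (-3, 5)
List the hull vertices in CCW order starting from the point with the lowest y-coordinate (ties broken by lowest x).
Hull (CCW) = [(-6, -7), (4, 10), (-3, 5)]

Graham scan procedure:
  1. Find the pivot p₀ = point with lowest y (tie → lowest x): (-6, -7).
  2. Sort the remaining points by polar angle around p₀.
  3. Walk through sorted points, maintaining a stack; pop the top while the last three entries make a non-left turn (cross product ≤ 0).
  4. Final stack is the convex hull in CCW order: (-6, -7), (4, 10), (-3, 5).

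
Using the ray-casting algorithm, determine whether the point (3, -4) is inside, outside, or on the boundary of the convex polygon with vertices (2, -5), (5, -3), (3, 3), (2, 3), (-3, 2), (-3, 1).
The point (3, -4) lies strictly inside the polygon

Cast a horizontal ray to the right from the query point and count how many polygon edges it crosses (each edge strictly once or zero times, handled with the usual half-open convention). 
Parity of crossings → odd ⇒ inside.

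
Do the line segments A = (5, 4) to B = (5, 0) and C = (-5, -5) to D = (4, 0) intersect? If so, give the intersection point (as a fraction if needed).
No (intersection of containing lines falls outside at least one segment)

Parametrize and solve: t = 31/36, s = 10/9. At least one of these is outside [0, 1], so the segments do not intersect.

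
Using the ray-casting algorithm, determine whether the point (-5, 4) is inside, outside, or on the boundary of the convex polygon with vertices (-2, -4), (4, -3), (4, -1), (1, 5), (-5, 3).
The point (-5, 4) lies strictly outside the polygon

Cast a horizontal ray to the right from the query point and count how many polygon edges it crosses (each edge strictly once or zero times, handled with the usual half-open convention). 
Parity of crossings → even ⇒ outside.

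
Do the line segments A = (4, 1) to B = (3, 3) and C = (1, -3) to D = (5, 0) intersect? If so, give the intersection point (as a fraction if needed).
No (intersection of containing lines falls outside at least one segment)

Parametrize and solve: t = -7/11, s = 10/11. At least one of these is outside [0, 1], so the segments do not intersect.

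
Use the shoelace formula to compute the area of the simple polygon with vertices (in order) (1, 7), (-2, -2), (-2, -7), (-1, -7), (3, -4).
Area = 79/2

Shoelace formula: Area = (1/2) |Σ_i (x_i · y_{i+1} − x_{i+1} · y_i)| (indices mod n). Compute each cross term:
  (1)(-2) − (-2)(7) = 12
  (-2)(-7) − (-2)(-2) = 10
  (-2)(-7) − (-1)(-7) = 7
  (-1)(-4) − (3)(-7) = 25
  (3)(7) − (1)(-4) = 25
Sum = 79, so (signed) Area = 79/2 = 79/2, |Area| = 79/2.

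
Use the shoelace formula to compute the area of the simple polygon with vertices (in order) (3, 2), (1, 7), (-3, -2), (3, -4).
Area = 37

Shoelace formula: Area = (1/2) |Σ_i (x_i · y_{i+1} − x_{i+1} · y_i)| (indices mod n). Compute each cross term:
  (3)(7) − (1)(2) = 19
  (1)(-2) − (-3)(7) = 19
  (-3)(-4) − (3)(-2) = 18
  (3)(2) − (3)(-4) = 18
Sum = 74, so (signed) Area = 74/2 = 37, |Area| = 37.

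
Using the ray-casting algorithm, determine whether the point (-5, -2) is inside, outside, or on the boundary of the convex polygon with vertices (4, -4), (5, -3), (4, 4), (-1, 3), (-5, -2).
The point (-5, -2) lies on the polygon boundary

Boundary check: the query satisfies the collinearity and bounding-box conditions for some polygon edge, so it lies exactly on the boundary.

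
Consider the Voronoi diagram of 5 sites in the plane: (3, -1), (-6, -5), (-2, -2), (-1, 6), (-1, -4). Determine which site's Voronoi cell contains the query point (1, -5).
Nearest site = (-1, -4)

The Voronoi cell of site s contains exactly those query points closer to s than to any other site. Compute squared distances from q = (1, -5) to each site:
  (-1 − 1)² + (-4 − -5)² = 5
  (-2 − 1)² + (-2 − -5)² = 18
  (3 − 1)² + (-1 − -5)² = 20
  (-6 − 1)² + (-5 − -5)² = 49
  (-1 − 1)² + (6 − -5)² = 125
Minimum is attained by (-1, -4), so q lies in its Voronoi cell.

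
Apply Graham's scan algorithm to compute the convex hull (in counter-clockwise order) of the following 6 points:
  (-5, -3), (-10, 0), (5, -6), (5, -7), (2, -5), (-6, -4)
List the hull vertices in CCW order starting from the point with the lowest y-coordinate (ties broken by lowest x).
Hull (CCW) = [(5, -7), (5, -6), (-10, 0), (-6, -4)]

Graham scan procedure:
  1. Find the pivot p₀ = point with lowest y (tie → lowest x): (5, -7).
  2. Sort the remaining points by polar angle around p₀.
  3. Walk through sorted points, maintaining a stack; pop the top while the last three entries make a non-left turn (cross product ≤ 0).
  4. Final stack is the convex hull in CCW order: (5, -7), (5, -6), (-10, 0), (-6, -4).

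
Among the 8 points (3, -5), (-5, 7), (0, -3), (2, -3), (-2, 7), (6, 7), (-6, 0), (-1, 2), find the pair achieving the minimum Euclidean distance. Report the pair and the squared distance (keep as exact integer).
Pair = ((0, -3), (2, -3)); squared distance = 4

Compute all C(8, 2) = 28 pairwise squared distances (x_i − x_j)² + (y_i − y_j)². The minimum is 4, attained by the pair ((0, -3), (2, -3)).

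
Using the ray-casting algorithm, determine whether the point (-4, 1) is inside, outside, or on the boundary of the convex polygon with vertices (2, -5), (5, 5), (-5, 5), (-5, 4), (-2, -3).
The point (-4, 1) lies strictly outside the polygon

Cast a horizontal ray to the right from the query point and count how many polygon edges it crosses (each edge strictly once or zero times, handled with the usual half-open convention). 
Parity of crossings → even ⇒ outside.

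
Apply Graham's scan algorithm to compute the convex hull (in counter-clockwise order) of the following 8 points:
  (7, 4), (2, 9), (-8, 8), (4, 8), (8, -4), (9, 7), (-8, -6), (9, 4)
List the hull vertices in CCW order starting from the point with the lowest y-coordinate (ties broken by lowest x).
Hull (CCW) = [(-8, -6), (8, -4), (9, 4), (9, 7), (2, 9), (-8, 8)]

Graham scan procedure:
  1. Find the pivot p₀ = point with lowest y (tie → lowest x): (-8, -6).
  2. Sort the remaining points by polar angle around p₀.
  3. Walk through sorted points, maintaining a stack; pop the top while the last three entries make a non-left turn (cross product ≤ 0).
  4. Final stack is the convex hull in CCW order: (-8, -6), (8, -4), (9, 4), (9, 7), (2, 9), (-8, 8).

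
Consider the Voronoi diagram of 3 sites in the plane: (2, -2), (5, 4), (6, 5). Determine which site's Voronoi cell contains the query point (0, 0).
Nearest site = (2, -2)

The Voronoi cell of site s contains exactly those query points closer to s than to any other site. Compute squared distances from q = (0, 0) to each site:
  (2 − 0)² + (-2 − 0)² = 8
  (5 − 0)² + (4 − 0)² = 41
  (6 − 0)² + (5 − 0)² = 61
Minimum is attained by (2, -2), so q lies in its Voronoi cell.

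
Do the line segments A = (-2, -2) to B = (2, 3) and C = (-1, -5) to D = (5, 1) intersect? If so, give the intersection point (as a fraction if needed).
No (intersection of containing lines falls outside at least one segment)

Parametrize and solve: t = -4, s = -17/6. At least one of these is outside [0, 1], so the segments do not intersect.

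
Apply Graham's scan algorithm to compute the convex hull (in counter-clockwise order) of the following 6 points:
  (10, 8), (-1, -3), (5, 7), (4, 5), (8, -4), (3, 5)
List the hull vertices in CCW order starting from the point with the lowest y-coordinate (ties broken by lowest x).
Hull (CCW) = [(8, -4), (10, 8), (5, 7), (3, 5), (-1, -3)]

Graham scan procedure:
  1. Find the pivot p₀ = point with lowest y (tie → lowest x): (8, -4).
  2. Sort the remaining points by polar angle around p₀.
  3. Walk through sorted points, maintaining a stack; pop the top while the last three entries make a non-left turn (cross product ≤ 0).
  4. Final stack is the convex hull in CCW order: (8, -4), (10, 8), (5, 7), (3, 5), (-1, -3).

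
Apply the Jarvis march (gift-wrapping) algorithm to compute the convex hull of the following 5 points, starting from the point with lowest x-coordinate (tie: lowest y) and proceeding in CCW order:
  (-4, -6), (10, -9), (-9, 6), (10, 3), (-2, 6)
Hull (CCW) = [(-9, 6), (-4, -6), (10, -9), (10, 3), (-2, 6)]

Jarvis march: at each step, from the current hull vertex p, select the next vertex q as the point such that every other point lies strictly to the left of (or on) the directed line p → q. (Equivalently: for every other point r, the cross product (q − p) × (r − p) ≥ 0.)
Starting point (lowest x, tie lowest y): (-9, 6). Wrap until returning to start. Resulting hull: (-9, 6), (-4, -6), (10, -9), (10, 3), (-2, 6).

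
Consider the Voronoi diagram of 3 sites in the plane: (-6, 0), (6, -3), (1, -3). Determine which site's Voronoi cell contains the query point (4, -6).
Nearest site = (6, -3)

The Voronoi cell of site s contains exactly those query points closer to s than to any other site. Compute squared distances from q = (4, -6) to each site:
  (6 − 4)² + (-3 − -6)² = 13
  (1 − 4)² + (-3 − -6)² = 18
  (-6 − 4)² + (0 − -6)² = 136
Minimum is attained by (6, -3), so q lies in its Voronoi cell.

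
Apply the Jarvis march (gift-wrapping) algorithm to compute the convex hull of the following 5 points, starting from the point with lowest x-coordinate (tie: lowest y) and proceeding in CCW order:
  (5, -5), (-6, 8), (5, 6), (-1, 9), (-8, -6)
Hull (CCW) = [(-8, -6), (5, -5), (5, 6), (-1, 9), (-6, 8)]

Jarvis march: at each step, from the current hull vertex p, select the next vertex q as the point such that every other point lies strictly to the left of (or on) the directed line p → q. (Equivalently: for every other point r, the cross product (q − p) × (r − p) ≥ 0.)
Starting point (lowest x, tie lowest y): (-8, -6). Wrap until returning to start. Resulting hull: (-8, -6), (5, -5), (5, 6), (-1, 9), (-6, 8).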